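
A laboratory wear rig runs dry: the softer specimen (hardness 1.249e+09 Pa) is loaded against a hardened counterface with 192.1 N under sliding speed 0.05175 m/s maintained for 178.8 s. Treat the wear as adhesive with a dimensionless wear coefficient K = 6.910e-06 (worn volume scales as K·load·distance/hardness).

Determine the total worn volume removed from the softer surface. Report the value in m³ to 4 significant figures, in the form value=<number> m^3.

The intermediates are printed rounded — every step runs at full float precision; one final rounding to four significant digits.
The distance L = v·t = 0.05175 m/s × 178.8 s = 9.253 m.
As SI base values: W = 192.1 N, H = 1.249e+09 Pa, K = 6.910e-06.
By Archard's law, V = K·W·L/H = 6.910e-06 · 192.1 · 9.253 / 1.249e+09 = 9.834e-12 m³.

value=9.834e-12 m^3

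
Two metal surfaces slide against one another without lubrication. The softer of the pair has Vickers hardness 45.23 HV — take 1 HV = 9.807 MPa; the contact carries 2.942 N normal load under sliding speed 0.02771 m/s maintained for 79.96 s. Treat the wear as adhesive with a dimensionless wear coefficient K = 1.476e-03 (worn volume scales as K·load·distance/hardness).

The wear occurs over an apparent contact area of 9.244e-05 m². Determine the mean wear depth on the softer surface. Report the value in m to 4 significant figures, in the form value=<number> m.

All arithmetic carries full precision. Intermediates are printed rounded. Rounded once at the end, at four significant digits.
Path length L = v·t = 0.02771 m/s × 79.96 s = 2.216 m.
Hardness H = 45.23 HV × 9.807 MPa/HV = 443.6 MPa = 4.436e+08 Pa.
In SI base units: W = 2.942 N, H = 4.436e+08 Pa, K = 1.476e-03.
Archard relation: V = K·W·L/H = 1.476e-03 · 2.942 · 2.216 / 4.436e+08 = 2.169e-11 m³.
Mean wear depth h = V/A = 2.169e-11 / 9.244e-05 = 2.346e-07 m.

value=2.346e-07 m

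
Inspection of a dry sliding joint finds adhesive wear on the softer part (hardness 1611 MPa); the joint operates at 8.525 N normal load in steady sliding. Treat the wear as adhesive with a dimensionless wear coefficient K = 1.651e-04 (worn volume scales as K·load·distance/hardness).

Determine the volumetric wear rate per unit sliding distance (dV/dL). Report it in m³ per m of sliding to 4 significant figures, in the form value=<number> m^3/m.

Intermediate values appear rounded, and the algebra runs at full precision — one last rounding to 4 significant figures.
Convert: Hardness H = 1611 MPa = 1.611e+09 Pa.
As SI base values: W = 8.525 N, H = 1.611e+09 Pa, K = 1.651e-04.
Sliding wear rate dV/dL = K·W/H (independent of L): 1.651e-04 · 8.525 / 1.611e+09 = 8.737e-13 m³/m.

value=8.737e-13 m^3/m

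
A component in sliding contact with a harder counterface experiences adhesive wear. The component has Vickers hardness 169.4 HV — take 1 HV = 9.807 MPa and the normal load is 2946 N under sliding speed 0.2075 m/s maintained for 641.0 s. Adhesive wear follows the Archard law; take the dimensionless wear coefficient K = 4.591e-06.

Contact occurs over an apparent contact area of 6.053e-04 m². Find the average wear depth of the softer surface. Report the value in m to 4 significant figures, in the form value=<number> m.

value=1.789e-06 m

All arithmetic maintains full float precision; quoted intermediates are rounded. Rounded once at the end: 4 significant figures.
The distance L = v·t = 0.2075 m/s × 641.0 s = 133.0 m.
Hardness H = 169.4 HV × 9.807 MPa/HV = 1661 MPa = 1.661e+09 Pa.
Restated in SI base units: W = 2946 N, H = 1.661e+09 Pa, K = 4.591e-06.
By Archard's law, V = K·W·L/H = 4.591e-06 · 2946 · 133.0 / 1.661e+09 = 1.083e-09 m³.
Mean wear depth h = V/A = 1.083e-09 / 6.053e-04 = 1.789e-06 m.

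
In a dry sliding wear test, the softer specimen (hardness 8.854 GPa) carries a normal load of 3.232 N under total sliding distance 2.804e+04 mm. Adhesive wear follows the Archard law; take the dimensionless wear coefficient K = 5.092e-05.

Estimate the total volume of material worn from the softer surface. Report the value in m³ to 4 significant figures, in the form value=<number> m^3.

All arithmetic runs at full precision — intermediates are displayed rounded. Rounded just once, at four significant figures.
Convert: Distance L = 2.804e+04 mm = 28.04 m.
Convert: Hardness H = 8.854 GPa = 8.854e+09 Pa.
In SI base units, W = 3.232 N, H = 8.854e+09 Pa, K = 5.092e-05.
The Archard volume V = K·W·L/H = 5.092e-05 · 3.232 · 28.04 / 8.854e+09 = 5.212e-13 m³.

value=5.212e-13 m^3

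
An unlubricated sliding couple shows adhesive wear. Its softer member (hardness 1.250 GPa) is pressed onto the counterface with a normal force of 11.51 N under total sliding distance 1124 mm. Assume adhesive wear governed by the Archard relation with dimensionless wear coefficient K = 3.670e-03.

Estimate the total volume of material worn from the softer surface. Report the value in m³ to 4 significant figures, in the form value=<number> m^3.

All arithmetic holds full precision, and the intermediates are shown rounded, and rounded just once to 4 significant figures.
Convert: Distance covered L = 1124 mm = 1.124 m.
Convert: Hardness H = 1.250 GPa = 1.250e+09 Pa.
Working in SI base units: W = 11.51 N, H = 1.250e+09 Pa, K = 3.670e-03.
Archard relation: V = K·W·L/H = 3.670e-03 · 11.51 · 1.124 / 1.250e+09 = 3.798e-11 m³.

value=3.798e-11 m^3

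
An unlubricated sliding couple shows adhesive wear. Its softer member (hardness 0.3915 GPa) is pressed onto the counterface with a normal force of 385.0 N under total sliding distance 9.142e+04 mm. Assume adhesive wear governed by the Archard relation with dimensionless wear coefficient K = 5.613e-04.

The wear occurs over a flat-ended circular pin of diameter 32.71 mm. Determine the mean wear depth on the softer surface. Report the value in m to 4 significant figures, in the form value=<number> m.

value=6.005e-05 m

The computation holds exact precision. Intermediate values are printed rounded, and a single final rounding to 4 significant digits.
Convert: The distance L = 9.142e+04 mm = 91.42 m.
Convert: Hardness H = 0.3915 GPa = 3.915e+08 Pa.
Convert: Pin diameter d = 32.71 mm = 0.03271 m. Contact area A = π·d²/4 = π·(0.03271 m)²/4 = 8.403e-04 m².
SI base units throughout: W = 385.0 N, H = 3.915e+08 Pa, K = 5.613e-04.
Apply Archard: V = K·W·L/H = 5.613e-04 · 385.0 · 91.42 / 3.915e+08 = 5.046e-08 m³.
Mean wear depth h = V/A = 5.046e-08 / 8.403e-04 = 6.005e-05 m.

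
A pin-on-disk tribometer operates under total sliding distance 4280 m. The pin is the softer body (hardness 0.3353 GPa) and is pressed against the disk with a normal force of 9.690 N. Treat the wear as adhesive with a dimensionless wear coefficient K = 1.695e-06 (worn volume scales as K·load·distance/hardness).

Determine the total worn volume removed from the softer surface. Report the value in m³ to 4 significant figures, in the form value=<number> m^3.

value=2.097e-10 m^3

The computation carries exact precision. The intermediates are printed rounded; rounded just once, at four significant digits.
Hardness H = 0.3353 GPa = 3.353e+08 Pa.
Expressed in SI base units: W = 9.690 N, H = 3.353e+08 Pa, K = 1.695e-06.
Volume removed: V = K·W·L/H = 1.695e-06 · 9.690 · 4280 / 3.353e+08 = 2.097e-10 m³.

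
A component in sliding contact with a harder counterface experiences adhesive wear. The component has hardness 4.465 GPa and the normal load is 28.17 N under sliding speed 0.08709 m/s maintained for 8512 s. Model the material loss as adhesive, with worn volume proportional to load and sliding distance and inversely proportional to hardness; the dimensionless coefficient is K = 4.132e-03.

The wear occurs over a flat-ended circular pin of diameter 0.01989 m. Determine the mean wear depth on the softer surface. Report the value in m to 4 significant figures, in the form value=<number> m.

value=6.220e-05 m

Intermediate values are displayed rounded. All working math keeps full float precision, and one last rounding: four significant figures.
Distance covered L = v·t = 0.08709 m/s × 8512 s = 741.3 m.
Hardness H = 4.465 GPa = 4.465e+09 Pa.
Contact area A = π·d²/4 = π·(0.01989 m)²/4 = 3.107e-04 m².
Working in SI base units: W = 28.17 N, H = 4.465e+09 Pa, K = 4.132e-03.
Volume removed: V = K·W·L/H = 4.132e-03 · 28.17 · 741.3 / 4.465e+09 = 1.933e-08 m³.
Average depth h = V/A = 1.933e-08 / 3.107e-04 = 6.220e-05 m.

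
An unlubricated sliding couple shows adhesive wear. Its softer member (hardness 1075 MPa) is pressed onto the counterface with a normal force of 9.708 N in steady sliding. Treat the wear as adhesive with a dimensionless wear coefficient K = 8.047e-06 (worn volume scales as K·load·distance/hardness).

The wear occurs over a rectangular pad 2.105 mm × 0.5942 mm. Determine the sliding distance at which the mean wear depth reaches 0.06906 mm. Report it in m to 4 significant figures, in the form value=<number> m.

value=1189 m

All arithmetic keeps full precision. The intermediates are displayed rounded, and one last rounding, at four significant digits.
Hardness H = 1075 MPa = 1.075e+09 Pa.
Pad sides 2.105 mm × 0.5942 mm = 2.105e-03 m × 5.942e-04 m. Contact area A = 2.105e-03 m × 5.942e-04 m = 1.251e-06 m².
Depth limit h_lim = 0.06906 mm = 6.906e-05 m.
Expressed in SI base units: W = 9.708 N, H = 1.075e+09 Pa, K = 8.047e-06.
Limit volume V_lim = h_lim·A = 6.906e-05 · 1.251e-06 = 8.638e-11 m³.
Inverting, life L = V_lim·H/(K·W) = 8.638e-11 · 1.075e+09 / (8.047e-06 · 9.708) = 1189 m.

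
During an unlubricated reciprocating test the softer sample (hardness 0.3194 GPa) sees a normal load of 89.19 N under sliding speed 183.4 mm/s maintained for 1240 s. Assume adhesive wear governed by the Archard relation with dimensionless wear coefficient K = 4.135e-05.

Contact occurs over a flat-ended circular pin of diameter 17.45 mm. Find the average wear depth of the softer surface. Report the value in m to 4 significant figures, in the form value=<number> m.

value=1.098e-05 m

The intermediates are shown rounded, and every step runs at full float precision; a lone final rounding, at four significant figures.
Sliding speed v = 183.4 mm/s = 0.1834 m/s. Distance L = v·t = 0.1834 m/s × 1240 s = 227.4 m.
Hardness H = 0.3194 GPa = 3.194e+08 Pa.
Pin diameter d = 17.45 mm = 0.01745 m. Contact area A = π·d²/4 = π·(0.01745 m)²/4 = 2.392e-04 m².
Working in SI base units: W = 89.19 N, H = 3.194e+08 Pa, K = 4.135e-05.
The Archard volume V = K·W·L/H = 4.135e-05 · 89.19 · 227.4 / 3.194e+08 = 2.626e-09 m³.
Depth of wear h = V/A = 2.626e-09 / 2.392e-04 = 1.098e-05 m.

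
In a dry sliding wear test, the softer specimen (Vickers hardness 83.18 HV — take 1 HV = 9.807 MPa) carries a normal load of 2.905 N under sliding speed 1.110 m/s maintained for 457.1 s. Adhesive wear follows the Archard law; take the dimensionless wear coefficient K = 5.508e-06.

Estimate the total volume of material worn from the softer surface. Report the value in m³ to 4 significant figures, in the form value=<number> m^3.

value=9.952e-12 m^3

Intermediates are shown rounded — the algebra runs at full float precision — one final rounding, at four significant figures.
Total distance L = v·t = 1.110 m/s × 457.1 s = 507.4 m.
Hardness H = 83.18 HV × 9.807 MPa/HV = 815.7 MPa = 8.157e+08 Pa.
SI base units throughout: W = 2.905 N, H = 8.157e+08 Pa, K = 5.508e-06.
Archard relation: V = K·W·L/H = 5.508e-06 · 2.905 · 507.4 / 8.157e+08 = 9.952e-12 m³.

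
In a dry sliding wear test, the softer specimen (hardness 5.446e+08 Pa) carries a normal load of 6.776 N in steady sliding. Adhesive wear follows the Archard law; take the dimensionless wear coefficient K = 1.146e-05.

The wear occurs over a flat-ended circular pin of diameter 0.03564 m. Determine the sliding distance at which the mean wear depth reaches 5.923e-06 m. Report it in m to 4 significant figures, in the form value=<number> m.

value=4.144e+04 m

All arithmetic maintains full precision, and the intermediates appear rounded, and one last rounding: 4 significant figures.
Contact area A = π·d²/4 = π·(0.03564 m)²/4 = 9.976e-04 m².
Expressed in SI base units: W = 6.776 N, H = 5.446e+08 Pa, K = 1.146e-05.
Wearable volume V_lim = h_lim·A = 5.923e-06 · 9.976e-04 = 5.909e-09 m³.
Thus life L = V_lim·H/(K·W) = 5.909e-09 · 5.446e+08 / (1.146e-05 · 6.776) = 4.144e+04 m.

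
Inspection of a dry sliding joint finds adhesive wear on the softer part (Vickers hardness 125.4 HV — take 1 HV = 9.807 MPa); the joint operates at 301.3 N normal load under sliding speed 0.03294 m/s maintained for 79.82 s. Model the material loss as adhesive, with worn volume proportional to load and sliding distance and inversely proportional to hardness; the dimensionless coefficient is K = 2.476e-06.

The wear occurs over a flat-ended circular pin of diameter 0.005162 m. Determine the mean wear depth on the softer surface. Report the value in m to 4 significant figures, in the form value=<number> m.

Intermediates are printed rounded, and all working math runs at exact precision, and one last rounding, at 4 significant figures.
Convert: Total distance L = v·t = 0.03294 m/s × 79.82 s = 2.629 m.
Convert: Hardness H = 125.4 HV × 9.807 MPa/HV = 1230 MPa = 1.230e+09 Pa.
Convert: Contact area A = π·d²/4 = π·(0.005162 m)²/4 = 2.093e-05 m².
Collected in SI base units: W = 301.3 N, H = 1.230e+09 Pa, K = 2.476e-06.
Apply Archard: V = K·W·L/H = 2.476e-06 · 301.3 · 2.629 / 1.230e+09 = 1.595e-12 m³.
Average depth h = V/A = 1.595e-12 / 2.093e-05 = 7.621e-08 m.

value=7.621e-08 m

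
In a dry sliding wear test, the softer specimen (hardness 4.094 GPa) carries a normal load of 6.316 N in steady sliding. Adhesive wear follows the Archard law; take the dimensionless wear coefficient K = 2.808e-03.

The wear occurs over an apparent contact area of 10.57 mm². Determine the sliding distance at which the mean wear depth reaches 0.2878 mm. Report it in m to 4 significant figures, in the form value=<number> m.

All working math carries full precision. Quoted intermediates are rounded; one final rounding, at four significant digits.
Hardness H = 4.094 GPa = 4.094e+09 Pa.
Contact area A = 10.57 mm² = 1.057e-05 m².
Depth limit h_lim = 0.2878 mm = 2.878e-04 m.
Expressed in SI base units: W = 6.316 N, H = 4.094e+09 Pa, K = 2.808e-03.
Volume at the limit: V_lim = h_lim·A = 2.878e-04 · 1.057e-05 = 3.042e-09 m³.
Inverting, life L = V_lim·H/(K·W) = 3.042e-09 · 4.094e+09 / (2.808e-03 · 6.316) = 702.2 m.

value=702.2 m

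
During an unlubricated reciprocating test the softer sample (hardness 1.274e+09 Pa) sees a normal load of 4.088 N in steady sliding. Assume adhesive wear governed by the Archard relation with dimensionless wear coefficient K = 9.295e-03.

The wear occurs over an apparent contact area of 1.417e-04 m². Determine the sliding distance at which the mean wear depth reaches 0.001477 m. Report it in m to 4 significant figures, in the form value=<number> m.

value=7017 m

Intermediate values are displayed rounded — the computation runs at exact precision, and one last rounding, at four significant digits.
Collected in SI base units: W = 4.088 N, H = 1.274e+09 Pa, K = 9.295e-03.
Permissible volume V_lim = h_lim·A = 0.001477 · 1.417e-04 = 2.093e-07 m³.
Sliding life L = V_lim·H/(K·W) = 2.093e-07 · 1.274e+09 / (9.295e-03 · 4.088) = 7017 m.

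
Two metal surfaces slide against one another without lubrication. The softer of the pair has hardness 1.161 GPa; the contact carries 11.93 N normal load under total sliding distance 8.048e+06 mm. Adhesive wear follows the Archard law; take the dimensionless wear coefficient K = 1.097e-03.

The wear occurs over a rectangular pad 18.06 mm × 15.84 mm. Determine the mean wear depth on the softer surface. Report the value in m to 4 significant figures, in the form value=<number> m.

All working math holds exact precision, and shown intermediates are rounded; a single final rounding, at 4 significant digits.
Distance covered L = 8.048e+06 mm = 8048 m.
Hardness H = 1.161 GPa = 1.161e+09 Pa.
Pad sides 18.06 mm × 15.84 mm = 0.01806 m × 0.01584 m. Contact area A = 0.01806 m × 0.01584 m = 2.861e-04 m².
SI base units throughout: W = 11.93 N, H = 1.161e+09 Pa, K = 1.097e-03.
The Archard volume V = K·W·L/H = 1.097e-03 · 11.93 · 8048 / 1.161e+09 = 9.072e-08 m³.
Average depth h = V/A = 9.072e-08 / 2.861e-04 = 3.171e-04 m.

value=3.171e-04 m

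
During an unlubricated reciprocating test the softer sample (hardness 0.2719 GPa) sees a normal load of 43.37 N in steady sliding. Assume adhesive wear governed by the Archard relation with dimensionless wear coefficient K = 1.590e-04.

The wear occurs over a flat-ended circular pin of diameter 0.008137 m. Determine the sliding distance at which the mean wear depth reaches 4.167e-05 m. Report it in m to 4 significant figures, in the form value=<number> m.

value=85.44 m

Shown intermediates are rounded. All arithmetic keeps exact precision; a single final rounding to four significant figures.
Hardness H = 0.2719 GPa = 2.719e+08 Pa.
Contact area A = π·d²/4 = π·(0.008137 m)²/4 = 5.200e-05 m².
In SI base units, W = 43.37 N, H = 2.719e+08 Pa, K = 1.590e-04.
Volume at the limit: V_lim = h_lim·A = 4.167e-05 · 5.200e-05 = 2.167e-09 m³.
Thus life L = V_lim·H/(K·W) = 2.167e-09 · 2.719e+08 / (1.590e-04 · 43.37) = 85.44 m.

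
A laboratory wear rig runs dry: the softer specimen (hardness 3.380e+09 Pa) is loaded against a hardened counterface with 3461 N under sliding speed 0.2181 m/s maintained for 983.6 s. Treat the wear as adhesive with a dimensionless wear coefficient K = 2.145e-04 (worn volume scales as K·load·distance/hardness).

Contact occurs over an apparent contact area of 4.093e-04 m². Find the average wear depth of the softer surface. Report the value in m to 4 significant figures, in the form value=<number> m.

Printed values are rounded. Each operation keeps full float precision. Rounded once at the end: 4 significant digits.
Convert: The distance L = v·t = 0.2181 m/s × 983.6 s = 214.5 m.
In SI base units, W = 3461 N, H = 3.380e+09 Pa, K = 2.145e-04.
Worn volume V = K·W·L/H = 2.145e-04 · 3461 · 214.5 / 3.380e+09 = 4.712e-08 m³.
Depth h = V/A = 4.712e-08 / 4.093e-04 = 1.151e-04 m.

value=1.151e-04 m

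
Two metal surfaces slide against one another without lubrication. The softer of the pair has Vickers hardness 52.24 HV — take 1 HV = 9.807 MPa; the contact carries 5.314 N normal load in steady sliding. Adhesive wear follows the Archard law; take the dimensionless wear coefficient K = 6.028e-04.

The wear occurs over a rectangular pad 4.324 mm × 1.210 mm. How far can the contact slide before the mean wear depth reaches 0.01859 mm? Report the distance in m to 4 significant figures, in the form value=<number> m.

Each operation keeps full precision — intermediate values are displayed rounded; a single final rounding to 4 significant digits.
Convert: Hardness H = 52.24 HV × 9.807 MPa/HV = 512.3 MPa = 5.123e+08 Pa.
Convert: Pad sides 4.324 mm × 1.210 mm = 0.004324 m × 0.001210 m. Contact area A = 0.004324 m × 0.001210 m = 5.232e-06 m².
Convert: Depth limit h_lim = 0.01859 mm = 1.859e-05 m.
As SI base values: W = 5.314 N, H = 5.123e+08 Pa, K = 6.028e-04.
At the depth limit, V_lim = h_lim·A = 1.859e-05 · 5.232e-06 = 9.726e-11 m³.
Sliding life L = V_lim·H/(K·W) = 9.726e-11 · 5.123e+08 / (6.028e-04 · 5.314) = 15.56 m.

value=15.56 m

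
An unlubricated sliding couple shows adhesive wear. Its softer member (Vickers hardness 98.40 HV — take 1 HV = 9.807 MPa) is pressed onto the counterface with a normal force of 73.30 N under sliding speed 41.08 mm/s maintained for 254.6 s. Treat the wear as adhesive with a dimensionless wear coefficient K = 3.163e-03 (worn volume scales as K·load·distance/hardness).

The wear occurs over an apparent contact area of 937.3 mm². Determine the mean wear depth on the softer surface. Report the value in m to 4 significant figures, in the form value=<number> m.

The algebra runs at exact precision, and intermediates are printed rounded, and one last rounding: 4 significant digits.
Sliding speed v = 41.08 mm/s = 0.04108 m/s. Total distance L = v·t = 0.04108 m/s × 254.6 s = 10.46 m.
Hardness H = 98.40 HV × 9.807 MPa/HV = 965.0 MPa = 9.650e+08 Pa.
Contact area A = 937.3 mm² = 9.373e-04 m².
Working in SI base units: W = 73.30 N, H = 9.650e+08 Pa, K = 3.163e-03.
The Archard volume V = K·W·L/H = 3.163e-03 · 73.30 · 10.46 / 9.650e+08 = 2.513e-09 m³.
Depth h = V/A = 2.513e-09 / 9.373e-04 = 2.681e-06 m.

value=2.681e-06 m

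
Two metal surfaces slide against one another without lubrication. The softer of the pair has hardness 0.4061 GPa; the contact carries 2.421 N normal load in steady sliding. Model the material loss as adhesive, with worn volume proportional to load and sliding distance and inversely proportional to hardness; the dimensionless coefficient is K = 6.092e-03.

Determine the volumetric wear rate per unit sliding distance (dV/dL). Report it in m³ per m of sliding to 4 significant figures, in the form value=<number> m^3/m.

Intermediate values are printed rounded — all working math keeps full precision, and a lone final rounding: four significant figures.
Convert: Hardness H = 0.4061 GPa = 4.061e+08 Pa.
Working in SI base units: W = 2.421 N, H = 4.061e+08 Pa, K = 6.092e-03.
Sliding wear rate dV/dL = K·W/H, so: 6.092e-03 · 2.421 / 4.061e+08 = 3.632e-11 m³/m.

value=3.632e-11 m^3/m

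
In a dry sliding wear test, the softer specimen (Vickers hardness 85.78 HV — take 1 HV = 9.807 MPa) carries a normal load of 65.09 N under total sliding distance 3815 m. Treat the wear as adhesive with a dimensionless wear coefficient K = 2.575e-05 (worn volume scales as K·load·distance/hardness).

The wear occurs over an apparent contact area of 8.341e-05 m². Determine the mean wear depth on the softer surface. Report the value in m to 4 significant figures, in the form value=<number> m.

value=9.113e-05 m

The intermediates are shown rounded, and all working math runs at full float precision; one final rounding, at 4 significant figures.
Hardness H = 85.78 HV × 9.807 MPa/HV = 841.2 MPa = 8.412e+08 Pa.
Collected in SI base units: W = 65.09 N, H = 8.412e+08 Pa, K = 2.575e-05.
By Archard's law, V = K·W·L/H = 2.575e-05 · 65.09 · 3815 / 8.412e+08 = 7.601e-09 m³.
Average depth h = V/A = 7.601e-09 / 8.341e-05 = 9.113e-05 m.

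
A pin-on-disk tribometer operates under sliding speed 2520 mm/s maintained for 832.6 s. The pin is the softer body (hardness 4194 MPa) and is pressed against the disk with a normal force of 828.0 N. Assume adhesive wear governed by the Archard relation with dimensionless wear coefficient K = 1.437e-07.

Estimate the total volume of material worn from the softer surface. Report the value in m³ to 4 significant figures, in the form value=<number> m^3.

value=5.952e-11 m^3

Each operation carries full precision — intermediates are shown rounded; one final rounding to 4 significant digits.
Convert: Sliding speed v = 2520 mm/s = 2.520 m/s. The distance L = v·t = 2.520 m/s × 832.6 s = 2098 m.
Convert: Hardness H = 4194 MPa = 4.194e+09 Pa.
Expressed in SI base units: W = 828.0 N, H = 4.194e+09 Pa, K = 1.437e-07.
Apply Archard: V = K·W·L/H = 1.437e-07 · 828.0 · 2098 / 4.194e+09 = 5.952e-11 m³.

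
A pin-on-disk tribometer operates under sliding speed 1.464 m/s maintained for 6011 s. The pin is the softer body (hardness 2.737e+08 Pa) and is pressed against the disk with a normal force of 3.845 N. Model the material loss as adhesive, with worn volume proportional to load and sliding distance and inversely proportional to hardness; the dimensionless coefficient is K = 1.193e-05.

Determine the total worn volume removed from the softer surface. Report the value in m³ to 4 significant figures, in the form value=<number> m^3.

value=1.475e-09 m^3

All arithmetic carries full precision — the intermediates are displayed rounded, and rounded just once: 4 significant digits.
Path length L = v·t = 1.464 m/s × 6011 s = 8800 m.
As SI base values: W = 3.845 N, H = 2.737e+08 Pa, K = 1.193e-05.
Worn volume V = K·W·L/H = 1.193e-05 · 3.845 · 8800 / 2.737e+08 = 1.475e-09 m³.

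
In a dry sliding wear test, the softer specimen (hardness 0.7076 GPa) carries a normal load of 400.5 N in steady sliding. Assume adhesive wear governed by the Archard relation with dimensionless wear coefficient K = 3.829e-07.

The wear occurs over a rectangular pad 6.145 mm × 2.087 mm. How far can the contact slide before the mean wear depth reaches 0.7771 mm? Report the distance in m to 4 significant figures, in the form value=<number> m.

Intermediate values are shown rounded; the algebra runs at exact precision, and one final rounding: four significant digits.
Convert: Hardness H = 0.7076 GPa = 7.076e+08 Pa.
Convert: Pad sides 6.145 mm × 2.087 mm = 0.006145 m × 0.002087 m. Contact area A = 0.006145 m × 0.002087 m = 1.282e-05 m².
Convert: Depth limit h_lim = 0.7771 mm = 7.771e-04 m.
In SI base units: W = 400.5 N, H = 7.076e+08 Pa, K = 3.829e-07.
Permissible volume V_lim = h_lim·A = 7.771e-04 · 1.282e-05 = 9.966e-09 m³.
Inverting, life L = V_lim·H/(K·W) = 9.966e-09 · 7.076e+08 / (3.829e-07 · 400.5) = 4.599e+04 m.

value=4.599e+04 m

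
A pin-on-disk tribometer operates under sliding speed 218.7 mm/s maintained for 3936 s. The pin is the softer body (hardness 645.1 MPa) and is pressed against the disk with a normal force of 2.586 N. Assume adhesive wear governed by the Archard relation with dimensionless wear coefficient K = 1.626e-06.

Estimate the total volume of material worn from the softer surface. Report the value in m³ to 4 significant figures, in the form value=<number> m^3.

All arithmetic keeps exact precision, and intermediates are shown rounded. Rounded just once: 4 significant figures.
Sliding speed v = 218.7 mm/s = 0.2187 m/s. Sliding distance L = v·t = 0.2187 m/s × 3936 s = 860.8 m.
Hardness H = 645.1 MPa = 6.451e+08 Pa.
Working in SI base units: W = 2.586 N, H = 6.451e+08 Pa, K = 1.626e-06.
The Archard volume V = K·W·L/H = 1.626e-06 · 2.586 · 860.8 / 6.451e+08 = 5.611e-12 m³.

value=5.611e-12 m^3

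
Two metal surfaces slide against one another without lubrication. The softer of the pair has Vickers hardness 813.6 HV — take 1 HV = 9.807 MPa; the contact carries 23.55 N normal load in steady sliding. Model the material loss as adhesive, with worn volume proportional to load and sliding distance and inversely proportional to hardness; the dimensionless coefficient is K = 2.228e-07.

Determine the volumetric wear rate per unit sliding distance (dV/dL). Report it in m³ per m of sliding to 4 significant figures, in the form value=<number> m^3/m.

The intermediates are shown rounded; each operation maintains full float precision, and a lone final rounding to four significant figures.
Convert: Hardness H = 813.6 HV × 9.807 MPa/HV = 7979 MPa = 7.979e+09 Pa.
Working in SI base units: W = 23.55 N, H = 7.979e+09 Pa, K = 2.228e-07.
Rate of wear dV/dL = K·W/H (independent of L): 2.228e-07 · 23.55 / 7.979e+09 = 6.576e-16 m³/m.

value=6.576e-16 m^3/m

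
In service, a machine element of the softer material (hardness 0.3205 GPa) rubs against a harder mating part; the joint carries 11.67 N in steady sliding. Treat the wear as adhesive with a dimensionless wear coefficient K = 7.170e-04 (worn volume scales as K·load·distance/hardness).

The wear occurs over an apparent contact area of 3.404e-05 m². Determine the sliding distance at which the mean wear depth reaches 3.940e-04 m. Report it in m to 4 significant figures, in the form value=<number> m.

value=513.7 m

Every step runs at full float precision. Intermediate values appear rounded. Rounded once at the end, at four significant digits.
Hardness H = 0.3205 GPa = 3.205e+08 Pa.
Working in SI base units: W = 11.67 N, H = 3.205e+08 Pa, K = 7.170e-04.
Wearable volume V_lim = h_lim·A = 3.940e-04 · 3.404e-05 = 1.341e-08 m³.
Life L = V_lim·H/(K·W) = 1.341e-08 · 3.205e+08 / (7.170e-04 · 11.67) = 513.7 m.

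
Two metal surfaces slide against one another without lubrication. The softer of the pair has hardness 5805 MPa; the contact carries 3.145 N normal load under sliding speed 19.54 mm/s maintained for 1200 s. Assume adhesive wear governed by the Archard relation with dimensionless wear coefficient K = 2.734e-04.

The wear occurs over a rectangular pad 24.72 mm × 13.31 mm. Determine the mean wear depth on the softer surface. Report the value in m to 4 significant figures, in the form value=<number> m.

Displayed values are rounded, and all arithmetic holds exact precision. Rounded once at the end to 4 significant digits.
Convert: Sliding speed v = 19.54 mm/s = 0.01954 m/s. Sliding distance L = v·t = 0.01954 m/s × 1200 s = 23.45 m.
Convert: Hardness H = 5805 MPa = 5.805e+09 Pa.
Convert: Pad sides 24.72 mm × 13.31 mm = 0.02472 m × 0.01331 m. Contact area A = 0.02472 m × 0.01331 m = 3.290e-04 m².
In SI base units, W = 3.145 N, H = 5.805e+09 Pa, K = 2.734e-04.
Apply Archard: V = K·W·L/H = 2.734e-04 · 3.145 · 23.45 / 5.805e+09 = 3.473e-12 m³.
Average depth h = V/A = 3.473e-12 / 3.290e-04 = 1.056e-08 m.

value=1.056e-08 m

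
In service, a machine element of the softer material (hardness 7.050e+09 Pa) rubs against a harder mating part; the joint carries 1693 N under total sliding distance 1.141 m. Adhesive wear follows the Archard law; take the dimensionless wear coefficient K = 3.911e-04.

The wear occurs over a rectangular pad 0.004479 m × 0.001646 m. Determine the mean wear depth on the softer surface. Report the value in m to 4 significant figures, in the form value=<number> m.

value=1.454e-05 m

Printed values are rounded; each operation carries full float precision — a lone final rounding, at 4 significant digits.
Contact area A = 0.004479 m × 0.001646 m = 7.372e-06 m².
In SI base units, W = 1693 N, H = 7.050e+09 Pa, K = 3.911e-04.
Volume removed: V = K·W·L/H = 3.911e-04 · 1693 · 1.141 / 7.050e+09 = 1.072e-10 m³.
Mean wear depth h = V/A = 1.072e-10 / 7.372e-06 = 1.454e-05 m.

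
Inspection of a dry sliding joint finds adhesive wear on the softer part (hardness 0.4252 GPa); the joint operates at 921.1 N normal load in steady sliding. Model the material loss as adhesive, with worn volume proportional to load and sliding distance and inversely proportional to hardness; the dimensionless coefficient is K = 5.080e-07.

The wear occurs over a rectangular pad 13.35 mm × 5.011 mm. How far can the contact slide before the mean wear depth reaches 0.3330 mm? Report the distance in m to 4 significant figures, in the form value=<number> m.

value=2.024e+04 m

All working math carries full float precision; intermediate values are displayed rounded. Rounded once at the end: 4 significant digits.
Convert: Hardness H = 0.4252 GPa = 4.252e+08 Pa.
Convert: Pad sides 13.35 mm × 5.011 mm = 0.01335 m × 0.005011 m. Contact area A = 0.01335 m × 0.005011 m = 6.690e-05 m².
Convert: Depth limit h_lim = 0.3330 mm = 3.330e-04 m.
In SI base units: W = 921.1 N, H = 4.252e+08 Pa, K = 5.080e-07.
Volume at the limit: V_lim = h_lim·A = 3.330e-04 · 6.690e-05 = 2.228e-08 m³.
Sliding life L = V_lim·H/(K·W) = 2.228e-08 · 4.252e+08 / (5.080e-07 · 921.1) = 2.024e+04 m.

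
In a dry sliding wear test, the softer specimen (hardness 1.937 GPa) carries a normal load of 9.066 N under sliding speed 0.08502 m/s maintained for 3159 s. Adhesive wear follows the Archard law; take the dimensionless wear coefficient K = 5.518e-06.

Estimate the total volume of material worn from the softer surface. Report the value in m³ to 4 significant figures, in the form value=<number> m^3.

Displayed values are rounded — all arithmetic carries full precision. Rounded just once to four significant figures.
Convert: Total distance L = v·t = 0.08502 m/s × 3159 s = 268.6 m.
Convert: Hardness H = 1.937 GPa = 1.937e+09 Pa.
In SI base units, W = 9.066 N, H = 1.937e+09 Pa, K = 5.518e-06.
Wear volume V = K·W·L/H = 5.518e-06 · 9.066 · 268.6 / 1.937e+09 = 6.936e-12 m³.

value=6.936e-12 m^3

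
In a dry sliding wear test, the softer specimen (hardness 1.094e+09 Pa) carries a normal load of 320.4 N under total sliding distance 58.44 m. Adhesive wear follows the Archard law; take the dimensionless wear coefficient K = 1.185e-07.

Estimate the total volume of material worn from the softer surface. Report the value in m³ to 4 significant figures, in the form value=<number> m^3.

All working math holds full float precision. The intermediates are printed rounded; one final rounding, at four significant figures.
Restated in SI base units: W = 320.4 N, H = 1.094e+09 Pa, K = 1.185e-07.
The Archard volume V = K·W·L/H = 1.185e-07 · 320.4 · 58.44 / 1.094e+09 = 2.028e-12 m³.

value=2.028e-12 m^3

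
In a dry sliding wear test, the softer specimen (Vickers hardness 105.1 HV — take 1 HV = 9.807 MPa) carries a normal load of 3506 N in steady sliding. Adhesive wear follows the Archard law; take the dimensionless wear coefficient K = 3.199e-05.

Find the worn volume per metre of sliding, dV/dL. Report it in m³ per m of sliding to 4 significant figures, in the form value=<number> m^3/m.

The algebra carries full float precision. Intermediate values appear rounded. Rounded just once to four significant figures.
Convert: Hardness H = 105.1 HV × 9.807 MPa/HV = 1031 MPa = 1.031e+09 Pa.
Restated in SI base units: W = 3506 N, H = 1.031e+09 Pa, K = 3.199e-05.
Wear rate dV/dL = K·W/H — distance-free: 3.199e-05 · 3506 / 1.031e+09 = 1.088e-10 m³/m.

value=1.088e-10 m^3/m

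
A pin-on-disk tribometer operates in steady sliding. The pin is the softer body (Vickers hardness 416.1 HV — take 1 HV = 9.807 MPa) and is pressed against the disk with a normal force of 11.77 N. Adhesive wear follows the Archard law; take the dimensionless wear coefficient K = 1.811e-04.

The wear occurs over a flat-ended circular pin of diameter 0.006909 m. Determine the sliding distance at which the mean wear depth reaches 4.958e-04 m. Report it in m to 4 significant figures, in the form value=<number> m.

Intermediates appear rounded. Each operation runs at exact precision — a lone final rounding, at four significant figures.
Convert: Hardness H = 416.1 HV × 9.807 MPa/HV = 4081 MPa = 4.081e+09 Pa.
Convert: Contact area A = π·d²/4 = π·(0.006909 m)²/4 = 3.749e-05 m².
In SI base units: W = 11.77 N, H = 4.081e+09 Pa, K = 1.811e-04.
Volume at the limit: V_lim = h_lim·A = 4.958e-04 · 3.749e-05 = 1.859e-08 m³.
So the life L = V_lim·H/(K·W) = 1.859e-08 · 4.081e+09 / (1.811e-04 · 11.77) = 3.558e+04 m.

value=3.558e+04 m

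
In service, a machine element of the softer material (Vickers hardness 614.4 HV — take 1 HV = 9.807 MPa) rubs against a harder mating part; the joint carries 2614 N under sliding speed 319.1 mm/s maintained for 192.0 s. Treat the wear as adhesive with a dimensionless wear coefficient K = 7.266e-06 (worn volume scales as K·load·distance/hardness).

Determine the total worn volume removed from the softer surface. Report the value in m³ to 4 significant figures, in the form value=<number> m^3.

value=1.931e-10 m^3

Intermediate values appear rounded; the computation keeps full precision, and rounded just once: 4 significant figures.
Convert: Sliding speed v = 319.1 mm/s = 0.3191 m/s. Distance covered L = v·t = 0.3191 m/s × 192.0 s = 61.27 m.
Convert: Hardness H = 614.4 HV × 9.807 MPa/HV = 6025 MPa = 6.025e+09 Pa.
Expressed in SI base units: W = 2614 N, H = 6.025e+09 Pa, K = 7.266e-06.
Volume removed: V = K·W·L/H = 7.266e-06 · 2614 · 61.27 / 6.025e+09 = 1.931e-10 m³.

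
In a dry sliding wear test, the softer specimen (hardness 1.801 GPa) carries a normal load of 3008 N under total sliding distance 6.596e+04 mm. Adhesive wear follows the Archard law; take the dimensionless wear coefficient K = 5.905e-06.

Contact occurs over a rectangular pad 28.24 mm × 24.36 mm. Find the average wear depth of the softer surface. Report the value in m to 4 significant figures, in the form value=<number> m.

value=9.456e-07 m

Intermediate values appear rounded, and all arithmetic holds exact precision — a single final rounding, at 4 significant figures.
Total distance L = 6.596e+04 mm = 65.96 m.
Hardness H = 1.801 GPa = 1.801e+09 Pa.
Pad sides 28.24 mm × 24.36 mm = 0.02824 m × 0.02436 m. Contact area A = 0.02824 m × 0.02436 m = 6.879e-04 m².
Expressed in SI base units: W = 3008 N, H = 1.801e+09 Pa, K = 5.905e-06.
Archard relation: V = K·W·L/H = 5.905e-06 · 3008 · 65.96 / 1.801e+09 = 6.505e-10 m³.
Mean wear depth h = V/A = 6.505e-10 / 6.879e-04 = 9.456e-07 m.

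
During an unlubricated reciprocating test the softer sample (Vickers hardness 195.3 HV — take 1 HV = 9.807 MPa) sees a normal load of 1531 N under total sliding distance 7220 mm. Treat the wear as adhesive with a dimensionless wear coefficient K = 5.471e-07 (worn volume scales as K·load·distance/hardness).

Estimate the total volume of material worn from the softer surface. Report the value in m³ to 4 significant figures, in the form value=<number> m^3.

Intermediate values appear rounded; the algebra carries full precision, and a lone final rounding, at 4 significant digits.
The distance L = 7220 mm = 7.220 m.
Hardness H = 195.3 HV × 9.807 MPa/HV = 1915 MPa = 1.915e+09 Pa.
Restated in SI base units: W = 1531 N, H = 1.915e+09 Pa, K = 5.471e-07.
Worn volume V = K·W·L/H = 5.471e-07 · 1531 · 7.220 / 1.915e+09 = 3.157e-12 m³.

value=3.157e-12 m^3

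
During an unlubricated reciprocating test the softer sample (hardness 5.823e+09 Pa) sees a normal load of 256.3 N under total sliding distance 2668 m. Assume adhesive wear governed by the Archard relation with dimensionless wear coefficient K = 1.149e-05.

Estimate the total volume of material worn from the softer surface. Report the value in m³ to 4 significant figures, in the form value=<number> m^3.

value=1.349e-09 m^3

All arithmetic holds exact precision — the intermediates are printed rounded — one final rounding, at four significant digits.
Working in SI base units: W = 256.3 N, H = 5.823e+09 Pa, K = 1.149e-05.
Archard relation: V = K·W·L/H = 1.149e-05 · 256.3 · 2668 / 5.823e+09 = 1.349e-09 m³.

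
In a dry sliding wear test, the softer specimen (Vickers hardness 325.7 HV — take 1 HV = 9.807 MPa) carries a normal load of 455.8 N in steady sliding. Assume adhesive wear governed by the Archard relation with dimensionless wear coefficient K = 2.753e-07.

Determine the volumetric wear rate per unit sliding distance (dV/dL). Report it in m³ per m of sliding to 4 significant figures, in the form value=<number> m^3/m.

Intermediates are shown rounded, and each operation holds full precision. Rounded once at the end: 4 significant figures.
Convert: Hardness H = 325.7 HV × 9.807 MPa/HV = 3194 MPa = 3.194e+09 Pa.
Expressed in SI base units: W = 455.8 N, H = 3.194e+09 Pa, K = 2.753e-07.
Wear rate dV/dL = K·W/H, so: 2.753e-07 · 455.8 / 3.194e+09 = 3.928e-14 m³/m.

value=3.928e-14 m^3/m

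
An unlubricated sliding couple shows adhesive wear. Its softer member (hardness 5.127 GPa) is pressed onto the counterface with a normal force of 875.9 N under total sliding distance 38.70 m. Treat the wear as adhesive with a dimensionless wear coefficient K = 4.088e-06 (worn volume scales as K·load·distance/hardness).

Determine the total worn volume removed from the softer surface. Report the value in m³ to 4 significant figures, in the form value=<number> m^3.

All arithmetic holds full float precision; intermediate values are shown rounded, and one final rounding: four significant digits.
Convert: Hardness H = 5.127 GPa = 5.127e+09 Pa.
In SI base units, W = 875.9 N, H = 5.127e+09 Pa, K = 4.088e-06.
Volume removed: V = K·W·L/H = 4.088e-06 · 875.9 · 38.70 / 5.127e+09 = 2.703e-11 m³.

value=2.703e-11 m^3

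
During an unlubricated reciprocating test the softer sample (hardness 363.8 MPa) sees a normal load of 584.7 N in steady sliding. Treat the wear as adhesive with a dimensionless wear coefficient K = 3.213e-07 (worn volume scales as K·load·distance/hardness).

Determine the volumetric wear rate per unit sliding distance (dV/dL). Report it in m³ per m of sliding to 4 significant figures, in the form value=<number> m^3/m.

All arithmetic runs at full float precision; the intermediates are displayed rounded; one last rounding: four significant figures.
Convert: Hardness H = 363.8 MPa = 3.638e+08 Pa.
Expressed in SI base units: W = 584.7 N, H = 3.638e+08 Pa, K = 3.213e-07.
Rate of wear dV/dL = K·W/H, so: 3.213e-07 · 584.7 / 3.638e+08 = 5.164e-13 m³/m.

value=5.164e-13 m^3/m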